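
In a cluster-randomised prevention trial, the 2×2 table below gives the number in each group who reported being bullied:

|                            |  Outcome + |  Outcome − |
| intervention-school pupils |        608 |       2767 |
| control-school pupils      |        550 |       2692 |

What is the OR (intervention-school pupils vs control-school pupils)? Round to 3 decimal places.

OR = (608 × 2692) / (2767 × 550) = 1636736/1521850 ≈ 1.075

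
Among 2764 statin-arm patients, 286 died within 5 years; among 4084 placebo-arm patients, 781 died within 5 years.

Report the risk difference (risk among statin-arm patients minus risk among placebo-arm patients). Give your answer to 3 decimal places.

-0.088

risk, statin-arm patients = 286/2764 = 0.1035
risk, placebo-arm patients = 781/4084 = 0.1912
risk difference = 0.1035 − 0.1912 = -0.088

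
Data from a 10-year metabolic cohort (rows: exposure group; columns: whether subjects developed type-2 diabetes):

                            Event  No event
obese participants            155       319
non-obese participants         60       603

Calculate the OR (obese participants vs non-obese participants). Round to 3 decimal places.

OR = (155 × 603) / (319 × 60) = 93465/19140 ≈ 4.883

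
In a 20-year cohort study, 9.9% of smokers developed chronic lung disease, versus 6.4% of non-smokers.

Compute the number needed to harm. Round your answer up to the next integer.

absolute risk difference = 0.035000
1 / 0.035000 = 28.571 → round up → 29

NNH = 29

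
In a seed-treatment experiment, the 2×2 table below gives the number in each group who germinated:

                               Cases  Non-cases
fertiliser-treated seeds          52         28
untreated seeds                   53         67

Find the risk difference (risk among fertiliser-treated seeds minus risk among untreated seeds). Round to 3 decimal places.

risk, fertiliser-treated seeds = 52/80 = 0.6500
risk, untreated seeds = 53/120 = 0.4417
risk difference = 0.6500 − 0.4417 = 0.208

0.208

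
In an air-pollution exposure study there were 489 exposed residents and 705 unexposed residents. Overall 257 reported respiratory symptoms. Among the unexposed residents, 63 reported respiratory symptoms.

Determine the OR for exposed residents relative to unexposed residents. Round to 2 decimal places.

OR = 6.70

exposed residents with the outcome: 257 − 63 = 194
exposed residents without the outcome: 489 − 194 = 295
unexposed residents without the outcome: 705 − 63 = 642
OR = (194 × 642) / (295 × 63) = 124548/18585 ≈ 6.70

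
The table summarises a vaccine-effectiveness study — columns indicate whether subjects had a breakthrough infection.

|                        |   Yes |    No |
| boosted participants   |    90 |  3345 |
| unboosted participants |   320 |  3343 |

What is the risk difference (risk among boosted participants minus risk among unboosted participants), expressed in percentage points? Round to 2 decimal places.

RD: -6.12

risk, boosted participants = 90/3435 = 0.02620
risk, unboosted participants = 320/3663 = 0.08736
risk difference = 0.02620 − 0.08736 = -0.06116 → -6.12 percentage points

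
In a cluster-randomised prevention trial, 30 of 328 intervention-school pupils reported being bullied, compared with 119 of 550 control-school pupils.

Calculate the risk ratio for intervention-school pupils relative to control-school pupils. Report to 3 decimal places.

risk, intervention-school pupils = 30/328 = 0.0915
risk, control-school pupils = 119/550 = 0.2164
RR = 0.0915 / 0.2164 = 0.423

RR = 0.423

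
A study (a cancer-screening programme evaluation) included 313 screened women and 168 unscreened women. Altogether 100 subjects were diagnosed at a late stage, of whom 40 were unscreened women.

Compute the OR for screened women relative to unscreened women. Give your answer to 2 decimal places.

screened women with the outcome: 100 − 40 = 60
screened women without the outcome: 313 − 60 = 253
unscreened women without the outcome: 168 − 40 = 128
OR = (60 × 128) / (253 × 40) = 7680/10120 ≈ 0.76

0.76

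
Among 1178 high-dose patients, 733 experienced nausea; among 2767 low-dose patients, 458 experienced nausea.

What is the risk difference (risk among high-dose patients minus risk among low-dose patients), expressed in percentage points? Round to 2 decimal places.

risk, high-dose patients = 733/1178 = 0.6222
risk, low-dose patients = 458/2767 = 0.1655
risk difference = 0.6222 − 0.1655 = 0.4567 → 45.67 percentage points

RD = 45.67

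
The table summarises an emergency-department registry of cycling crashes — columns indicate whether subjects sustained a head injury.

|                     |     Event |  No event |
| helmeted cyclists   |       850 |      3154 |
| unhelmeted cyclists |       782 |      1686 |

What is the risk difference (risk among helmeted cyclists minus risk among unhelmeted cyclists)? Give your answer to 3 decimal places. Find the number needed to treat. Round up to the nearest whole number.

risk, helmeted cyclists = 850/4004 = 0.2123
risk, unhelmeted cyclists = 782/2468 = 0.3169
risk difference = 0.2123 − 0.3169 = -0.105
absolute risk difference = 0.104568
1 / 0.104568 = 9.563 → round up → 10

RD = -0.105; NNT = 10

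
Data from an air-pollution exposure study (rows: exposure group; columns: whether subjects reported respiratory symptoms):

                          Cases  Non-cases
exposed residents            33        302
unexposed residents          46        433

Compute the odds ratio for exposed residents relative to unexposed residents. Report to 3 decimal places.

OR: 1.029

odds, exposed residents = 33/302 = 0.1093
odds, unexposed residents = 46/433 = 0.1062
OR = 0.1093 / 0.1062 = 1.029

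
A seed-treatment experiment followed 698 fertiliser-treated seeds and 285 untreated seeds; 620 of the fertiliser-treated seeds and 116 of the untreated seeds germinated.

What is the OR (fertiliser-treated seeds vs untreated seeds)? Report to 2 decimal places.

odds, fertiliser-treated seeds = 620/78 = 7.9487
odds, untreated seeds = 116/169 = 0.6864
OR = 7.9487 / 0.6864 = 11.58

11.58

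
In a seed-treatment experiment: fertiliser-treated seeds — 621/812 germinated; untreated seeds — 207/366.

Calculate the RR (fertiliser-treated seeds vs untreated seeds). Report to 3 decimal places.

1.352

risk, fertiliser-treated seeds = 621/812 = 0.7648
risk, untreated seeds = 207/366 = 0.5656
RR = 0.7648 / 0.5656 = 1.352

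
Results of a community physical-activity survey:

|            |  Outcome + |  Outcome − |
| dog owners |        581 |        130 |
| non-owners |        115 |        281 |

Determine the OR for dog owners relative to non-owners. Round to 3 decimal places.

OR = (581 × 281) / (130 × 115) = 163261/14950 ≈ 10.920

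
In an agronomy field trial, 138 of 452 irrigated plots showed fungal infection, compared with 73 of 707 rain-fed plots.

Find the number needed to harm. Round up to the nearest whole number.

risk, irrigated plots = 138/452 = 0.305310
risk, rain-fed plots = 73/707 = 0.103253
absolute risk difference = 0.202057
1 / 0.202057 = 4.949 → round up → 5

NNH ≈ 5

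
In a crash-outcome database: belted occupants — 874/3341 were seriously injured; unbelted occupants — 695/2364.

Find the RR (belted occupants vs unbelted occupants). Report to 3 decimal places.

0.890

risk, belted occupants = 874/3341 = 0.2616
risk, unbelted occupants = 695/2364 = 0.2940
RR = 0.2616 / 0.2940 = 0.890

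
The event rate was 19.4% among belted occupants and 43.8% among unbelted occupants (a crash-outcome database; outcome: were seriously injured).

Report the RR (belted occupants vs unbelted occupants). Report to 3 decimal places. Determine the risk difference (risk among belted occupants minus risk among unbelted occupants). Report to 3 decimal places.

RR = 0.443; RD = -0.244

RR = 0.1940 / 0.4380 = 0.443
risk difference = 0.1940 − 0.4380 = -0.244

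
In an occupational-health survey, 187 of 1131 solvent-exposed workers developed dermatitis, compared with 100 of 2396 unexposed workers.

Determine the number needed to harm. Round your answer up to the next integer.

risk, solvent-exposed workers = 187/1131 = 0.165340
risk, unexposed workers = 100/2396 = 0.041736
absolute risk difference = 0.123604
1 / 0.123604 = 8.090 → round up → 9

NNH = 9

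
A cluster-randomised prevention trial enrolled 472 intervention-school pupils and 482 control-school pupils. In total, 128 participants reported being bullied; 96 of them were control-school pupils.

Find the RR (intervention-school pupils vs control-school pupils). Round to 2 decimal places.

RR ≈ 0.34

intervention-school pupils with the outcome: 128 − 96 = 32
intervention-school pupils without the outcome: 472 − 32 = 440
control-school pupils without the outcome: 482 − 96 = 386
risk, intervention-school pupils = 32/472 = 0.0678
risk, control-school pupils = 96/482 = 0.1992
RR = 0.0678 / 0.1992 = 0.34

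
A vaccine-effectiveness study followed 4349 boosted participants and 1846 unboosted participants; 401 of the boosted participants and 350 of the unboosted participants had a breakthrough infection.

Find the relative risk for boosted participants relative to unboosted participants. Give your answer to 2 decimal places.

0.49

risk, boosted participants = 401/4349 = 0.0922
risk, unboosted participants = 350/1846 = 0.1896
RR = 0.0922 / 0.1896 = 0.49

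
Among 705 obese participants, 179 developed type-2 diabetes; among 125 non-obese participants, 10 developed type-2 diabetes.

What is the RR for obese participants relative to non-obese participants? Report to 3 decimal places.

3.174

risk, obese participants = 179/705 = 0.2539
risk, non-obese participants = 10/125 = 0.0800
RR = 0.2539 / 0.0800 = 3.174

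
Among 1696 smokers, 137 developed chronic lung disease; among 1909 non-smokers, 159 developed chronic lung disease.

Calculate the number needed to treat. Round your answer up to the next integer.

399

risk, smokers = 137/1696 = 0.080778
risk, non-smokers = 159/1909 = 0.083290
absolute risk difference = 0.002511
1 / 0.002511 = 398.248 → round up → 399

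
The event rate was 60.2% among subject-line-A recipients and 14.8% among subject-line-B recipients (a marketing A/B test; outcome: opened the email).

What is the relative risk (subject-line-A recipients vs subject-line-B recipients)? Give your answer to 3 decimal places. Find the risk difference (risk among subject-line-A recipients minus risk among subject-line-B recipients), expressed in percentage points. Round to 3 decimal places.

RR = 4.068; RD = 45.400

RR = 0.6020 / 0.1480 = 4.068
risk difference = 0.6020 − 0.1480 = 0.4540 → 45.400 percentage points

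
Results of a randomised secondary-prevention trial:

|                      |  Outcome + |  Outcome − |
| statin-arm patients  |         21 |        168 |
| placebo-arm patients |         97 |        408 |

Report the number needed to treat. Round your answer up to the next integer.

NNT ≈ 13

risk, statin-arm patients = 21/189 = 0.111111
risk, placebo-arm patients = 97/505 = 0.192079
absolute risk difference = 0.080968
1 / 0.080968 = 12.351 → round up → 13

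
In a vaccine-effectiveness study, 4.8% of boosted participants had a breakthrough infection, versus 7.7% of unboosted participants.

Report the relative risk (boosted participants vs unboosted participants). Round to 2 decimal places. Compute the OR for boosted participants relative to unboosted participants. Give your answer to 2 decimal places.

RR = 0.62; OR = 0.60

RR = 0.04800 / 0.07700 = 0.62
odds, boosted participants = 0.04800/0.95200 = 0.05042
odds, unboosted participants = 0.07700/0.92300 = 0.08342
OR = 0.05042 / 0.08342 = 0.60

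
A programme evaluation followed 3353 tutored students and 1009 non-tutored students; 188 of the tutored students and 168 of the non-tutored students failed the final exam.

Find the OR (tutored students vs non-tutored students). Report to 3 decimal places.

odds, tutored students = 188/3165 = 0.0594
odds, non-tutored students = 168/841 = 0.1998
OR = 0.0594 / 0.1998 = 0.297

OR = 0.297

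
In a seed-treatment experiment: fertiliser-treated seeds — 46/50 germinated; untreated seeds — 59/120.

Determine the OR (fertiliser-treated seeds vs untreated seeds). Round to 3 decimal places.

OR = 11.890

odds, fertiliser-treated seeds = 46/4 = 11.5000
odds, untreated seeds = 59/61 = 0.9672
OR = 11.5000 / 0.9672 = 11.890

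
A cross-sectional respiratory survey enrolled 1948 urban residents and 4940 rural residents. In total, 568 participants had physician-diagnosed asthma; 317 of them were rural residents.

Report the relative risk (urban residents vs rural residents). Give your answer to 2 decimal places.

urban residents with the outcome: 568 − 317 = 251
urban residents without the outcome: 1948 − 251 = 1697
rural residents without the outcome: 4940 − 317 = 4623
risk, urban residents = 251/1948 = 0.1289
risk, rural residents = 317/4940 = 0.0642
RR = 0.1289 / 0.0642 = 2.01

2.01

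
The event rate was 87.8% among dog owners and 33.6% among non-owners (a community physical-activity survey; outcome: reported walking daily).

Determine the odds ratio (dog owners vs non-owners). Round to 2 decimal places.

odds, dog owners = 0.8780/0.1220 = 7.1967
odds, non-owners = 0.3360/0.6640 = 0.5060
OR = 7.1967 / 0.5060 = 14.22

14.22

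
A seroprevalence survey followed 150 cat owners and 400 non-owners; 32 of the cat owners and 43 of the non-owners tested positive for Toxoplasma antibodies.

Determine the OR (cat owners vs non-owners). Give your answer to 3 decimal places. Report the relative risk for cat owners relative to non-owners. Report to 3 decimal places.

OR = (32 × 357) / (118 × 43) = 11424/5074 ≈ 2.251
risk, cat owners = 32/150 = 0.2133
risk, non-owners = 43/400 = 0.1075
RR = 0.2133 / 0.1075 = 1.984

OR = 2.251; RR = 1.984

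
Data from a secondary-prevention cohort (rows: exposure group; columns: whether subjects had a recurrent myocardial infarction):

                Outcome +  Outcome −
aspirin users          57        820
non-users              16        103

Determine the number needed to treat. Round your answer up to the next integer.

NNT: 15

risk, aspirin users = 57/877 = 0.064994
risk, non-users = 16/119 = 0.134454
absolute risk difference = 0.069459
1 / 0.069459 = 14.397 → round up → 15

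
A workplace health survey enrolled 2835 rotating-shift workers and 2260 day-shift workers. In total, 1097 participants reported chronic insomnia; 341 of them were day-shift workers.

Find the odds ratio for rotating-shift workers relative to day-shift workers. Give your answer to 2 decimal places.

2.05

rotating-shift workers with the outcome: 1097 − 341 = 756
rotating-shift workers without the outcome: 2835 − 756 = 2079
day-shift workers without the outcome: 2260 − 341 = 1919
OR = (756 × 1919) / (2079 × 341) = 1450764/708939 ≈ 2.05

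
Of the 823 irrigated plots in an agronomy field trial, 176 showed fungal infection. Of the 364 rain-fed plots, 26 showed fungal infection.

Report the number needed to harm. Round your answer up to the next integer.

8

risk, irrigated plots = 176/823 = 0.213852
risk, rain-fed plots = 26/364 = 0.071429
absolute risk difference = 0.142423
1 / 0.142423 = 7.021 → round up → 8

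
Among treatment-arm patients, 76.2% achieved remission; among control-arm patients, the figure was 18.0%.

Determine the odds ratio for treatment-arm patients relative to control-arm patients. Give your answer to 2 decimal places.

OR = 14.59

odds, treatment-arm patients = 0.7620/0.2380 = 3.2017
odds, control-arm patients = 0.1800/0.8200 = 0.2195
OR = 3.2017 / 0.2195 = 14.59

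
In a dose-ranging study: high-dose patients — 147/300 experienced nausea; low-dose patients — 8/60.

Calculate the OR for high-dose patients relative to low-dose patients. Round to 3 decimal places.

OR = (147 × 52) / (153 × 8) = 7644/1224 ≈ 6.245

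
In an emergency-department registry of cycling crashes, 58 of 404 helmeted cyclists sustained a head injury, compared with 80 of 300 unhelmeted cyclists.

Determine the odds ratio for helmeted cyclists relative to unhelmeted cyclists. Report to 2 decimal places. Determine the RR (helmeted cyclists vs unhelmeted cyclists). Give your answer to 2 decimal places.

OR = 0.46; RR = 0.54

odds, helmeted cyclists = 58/346 = 0.1676
odds, unhelmeted cyclists = 80/220 = 0.3636
OR = 0.1676 / 0.3636 = 0.46
risk, helmeted cyclists = 58/404 = 0.1436
risk, unhelmeted cyclists = 80/300 = 0.2667
RR = 0.1436 / 0.2667 = 0.54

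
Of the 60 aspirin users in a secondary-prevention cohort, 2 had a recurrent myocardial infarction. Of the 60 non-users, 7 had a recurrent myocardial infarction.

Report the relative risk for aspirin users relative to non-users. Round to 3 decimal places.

RR ≈ 0.286

risk, aspirin users = 2/60 = 0.03333
risk, non-users = 7/60 = 0.11667
RR = 0.03333 / 0.11667 = 0.286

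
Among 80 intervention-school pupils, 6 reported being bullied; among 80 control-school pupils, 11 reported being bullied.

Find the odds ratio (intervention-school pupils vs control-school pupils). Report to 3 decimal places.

OR = (6 × 69) / (74 × 11) = 414/814 ≈ 0.509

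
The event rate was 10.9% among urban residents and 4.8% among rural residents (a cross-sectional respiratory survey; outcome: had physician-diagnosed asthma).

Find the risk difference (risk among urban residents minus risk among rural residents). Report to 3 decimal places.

risk difference = 0.10900 − 0.04800 = 0.061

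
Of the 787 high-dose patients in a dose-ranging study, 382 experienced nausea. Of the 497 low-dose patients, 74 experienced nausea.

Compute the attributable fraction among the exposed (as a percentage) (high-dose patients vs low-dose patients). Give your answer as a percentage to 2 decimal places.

69.32%

risk, high-dose patients = 382/787 = 0.4854
risk, low-dose patients = 74/497 = 0.1489
AR% = (0.4854 − 0.1489) / 0.4854 = 0.6932 → 69.32%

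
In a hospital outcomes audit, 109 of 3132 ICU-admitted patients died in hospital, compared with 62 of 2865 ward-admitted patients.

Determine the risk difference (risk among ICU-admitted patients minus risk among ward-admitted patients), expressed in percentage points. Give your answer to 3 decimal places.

risk, ICU-admitted patients = 109/3132 = 0.03480
risk, ward-admitted patients = 62/2865 = 0.02164
risk difference = 0.03480 − 0.02164 = 0.01316 → 1.316 percentage points

RD = 1.316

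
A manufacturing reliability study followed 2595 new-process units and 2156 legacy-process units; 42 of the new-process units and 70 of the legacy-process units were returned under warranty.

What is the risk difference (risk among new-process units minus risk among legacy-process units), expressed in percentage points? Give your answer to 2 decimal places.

risk, new-process units = 42/2595 = 0.01618
risk, legacy-process units = 70/2156 = 0.03247
risk difference = 0.01618 − 0.03247 = -0.01628 → -1.63 percentage points

-1.63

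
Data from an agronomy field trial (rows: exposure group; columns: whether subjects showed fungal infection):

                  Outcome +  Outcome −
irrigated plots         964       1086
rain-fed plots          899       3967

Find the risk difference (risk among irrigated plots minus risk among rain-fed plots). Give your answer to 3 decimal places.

risk, irrigated plots = 964/2050 = 0.4702
risk, rain-fed plots = 899/4866 = 0.1848
risk difference = 0.4702 − 0.1848 = 0.285

RD ≈ 0.285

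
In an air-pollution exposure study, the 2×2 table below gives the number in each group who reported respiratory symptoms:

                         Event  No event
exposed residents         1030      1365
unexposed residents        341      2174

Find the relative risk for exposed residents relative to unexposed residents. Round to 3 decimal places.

risk, exposed residents = 1030/2395 = 0.4301
risk, unexposed residents = 341/2515 = 0.1356
RR = 0.4301 / 0.1356 = 3.172

3.172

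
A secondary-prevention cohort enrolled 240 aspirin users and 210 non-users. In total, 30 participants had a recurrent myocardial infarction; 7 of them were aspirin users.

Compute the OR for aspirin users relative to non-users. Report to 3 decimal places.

aspirin users without the outcome: 240 − 7 = 233
non-users with the outcome: 30 − 7 = 23
non-users without the outcome: 210 − 23 = 187
OR = (7 × 187) / (233 × 23) = 1309/5359 ≈ 0.244

OR = 0.244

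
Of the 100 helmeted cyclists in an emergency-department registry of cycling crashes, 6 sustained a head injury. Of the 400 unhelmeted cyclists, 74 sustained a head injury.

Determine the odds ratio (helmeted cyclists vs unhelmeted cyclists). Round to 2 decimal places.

OR = (6 × 326) / (94 × 74) = 1956/6956 ≈ 0.28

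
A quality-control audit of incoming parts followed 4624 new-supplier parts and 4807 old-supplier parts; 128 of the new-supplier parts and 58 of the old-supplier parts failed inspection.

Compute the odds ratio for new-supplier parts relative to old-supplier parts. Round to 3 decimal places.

OR = (128 × 4749) / (4496 × 58) = 607872/260768 ≈ 2.331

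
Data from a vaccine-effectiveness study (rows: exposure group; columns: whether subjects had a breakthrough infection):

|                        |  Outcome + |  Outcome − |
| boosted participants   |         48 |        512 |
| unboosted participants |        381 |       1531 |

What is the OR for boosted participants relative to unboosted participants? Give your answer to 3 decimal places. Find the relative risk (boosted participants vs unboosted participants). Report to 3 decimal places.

odds, boosted participants = 48/512 = 0.0938
odds, unboosted participants = 381/1531 = 0.2489
OR = 0.0938 / 0.2489 = 0.377
risk, boosted participants = 48/560 = 0.0857
risk, unboosted participants = 381/1912 = 0.1993
RR = 0.0857 / 0.1993 = 0.430

OR = 0.377; RR = 0.430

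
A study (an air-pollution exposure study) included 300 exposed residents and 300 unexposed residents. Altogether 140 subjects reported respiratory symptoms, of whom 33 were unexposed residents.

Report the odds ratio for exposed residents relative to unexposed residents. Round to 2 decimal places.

exposed residents with the outcome: 140 − 33 = 107
exposed residents without the outcome: 300 − 107 = 193
unexposed residents without the outcome: 300 − 33 = 267
OR = (107 × 267) / (193 × 33) = 28569/6369 ≈ 4.49

4.49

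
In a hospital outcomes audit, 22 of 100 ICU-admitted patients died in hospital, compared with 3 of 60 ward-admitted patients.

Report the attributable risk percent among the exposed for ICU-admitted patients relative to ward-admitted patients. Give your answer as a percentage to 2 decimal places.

77.27%

risk, ICU-admitted patients = 22/100 = 0.2200
risk, ward-admitted patients = 3/60 = 0.0500
AR% = (0.2200 − 0.0500) / 0.2200 = 0.7727 → 77.27%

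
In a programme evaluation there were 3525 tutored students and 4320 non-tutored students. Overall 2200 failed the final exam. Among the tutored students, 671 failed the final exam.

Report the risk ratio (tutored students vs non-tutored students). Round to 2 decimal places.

tutored students without the outcome: 3525 − 671 = 2854
non-tutored students with the outcome: 2200 − 671 = 1529
non-tutored students without the outcome: 4320 − 1529 = 2791
risk, tutored students = 671/3525 = 0.1904
risk, non-tutored students = 1529/4320 = 0.3539
RR = 0.1904 / 0.3539 = 0.54

0.54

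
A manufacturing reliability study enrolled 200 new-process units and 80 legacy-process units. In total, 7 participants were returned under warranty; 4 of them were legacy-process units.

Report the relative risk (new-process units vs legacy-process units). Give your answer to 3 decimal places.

0.300

new-process units with the outcome: 7 − 4 = 3
new-process units without the outcome: 200 − 3 = 197
legacy-process units without the outcome: 80 − 4 = 76
risk, new-process units = 3/200 = 0.01500
risk, legacy-process units = 4/80 = 0.05000
RR = 0.01500 / 0.05000 = 0.300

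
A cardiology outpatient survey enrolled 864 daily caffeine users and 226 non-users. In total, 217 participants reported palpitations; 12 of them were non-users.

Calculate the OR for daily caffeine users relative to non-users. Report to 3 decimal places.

daily caffeine users with the outcome: 217 − 12 = 205
daily caffeine users without the outcome: 864 − 205 = 659
non-users without the outcome: 226 − 12 = 214
OR = (205 × 214) / (659 × 12) = 43870/7908 ≈ 5.548

OR = 5.548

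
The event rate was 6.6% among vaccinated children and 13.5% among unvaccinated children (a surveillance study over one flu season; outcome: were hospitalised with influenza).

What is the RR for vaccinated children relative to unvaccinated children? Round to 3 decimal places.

RR = 0.0660 / 0.1350 = 0.489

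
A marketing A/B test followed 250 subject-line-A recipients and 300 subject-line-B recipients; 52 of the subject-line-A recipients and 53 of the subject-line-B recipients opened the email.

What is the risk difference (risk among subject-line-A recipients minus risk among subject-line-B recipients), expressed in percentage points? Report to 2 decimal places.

risk, subject-line-A recipients = 52/250 = 0.2080
risk, subject-line-B recipients = 53/300 = 0.1767
risk difference = 0.2080 − 0.1767 = 0.0313 → 3.13 percentage points

RD ≈ 3.13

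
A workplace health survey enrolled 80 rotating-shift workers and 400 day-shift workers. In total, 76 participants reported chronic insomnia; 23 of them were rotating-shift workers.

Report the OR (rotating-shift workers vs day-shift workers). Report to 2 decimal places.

2.64

rotating-shift workers without the outcome: 80 − 23 = 57
day-shift workers with the outcome: 76 − 23 = 53
day-shift workers without the outcome: 400 − 53 = 347
OR = (23 × 347) / (57 × 53) = 7981/3021 ≈ 2.64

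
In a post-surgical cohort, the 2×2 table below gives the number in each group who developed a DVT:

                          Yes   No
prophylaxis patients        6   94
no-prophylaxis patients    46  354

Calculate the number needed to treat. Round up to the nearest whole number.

risk, prophylaxis patients = 6/100 = 0.060000
risk, no-prophylaxis patients = 46/400 = 0.115000
absolute risk difference = 0.055000
1 / 0.055000 = 18.182 → round up → 19

NNT ≈ 19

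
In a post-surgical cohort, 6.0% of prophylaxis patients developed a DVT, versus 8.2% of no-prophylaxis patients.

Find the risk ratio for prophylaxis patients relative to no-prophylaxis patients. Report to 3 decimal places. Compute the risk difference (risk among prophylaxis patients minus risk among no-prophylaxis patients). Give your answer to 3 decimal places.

RR = 0.732; RD = -0.022

RR = 0.0600 / 0.0820 = 0.732
risk difference = 0.0600 − 0.0820 = -0.022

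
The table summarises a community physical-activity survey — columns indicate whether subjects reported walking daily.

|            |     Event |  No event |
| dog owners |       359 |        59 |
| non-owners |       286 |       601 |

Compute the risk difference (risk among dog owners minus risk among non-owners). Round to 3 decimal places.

risk, dog owners = 359/418 = 0.8589
risk, non-owners = 286/887 = 0.3224
risk difference = 0.8589 − 0.3224 = 0.536

0.536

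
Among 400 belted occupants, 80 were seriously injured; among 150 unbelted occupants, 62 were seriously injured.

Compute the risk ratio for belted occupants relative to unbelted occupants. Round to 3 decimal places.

RR ≈ 0.484

risk, belted occupants = 80/400 = 0.2000
risk, unbelted occupants = 62/150 = 0.4133
RR = 0.2000 / 0.4133 = 0.484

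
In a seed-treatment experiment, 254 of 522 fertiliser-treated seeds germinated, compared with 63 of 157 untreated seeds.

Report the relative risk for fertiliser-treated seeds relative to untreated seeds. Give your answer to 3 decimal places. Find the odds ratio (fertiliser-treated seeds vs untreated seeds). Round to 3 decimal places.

risk, fertiliser-treated seeds = 254/522 = 0.4866
risk, untreated seeds = 63/157 = 0.4013
RR = 0.4866 / 0.4013 = 1.213
OR = (254 × 94) / (268 × 63) = 23876/16884 ≈ 1.414

RR = 1.213; OR = 1.414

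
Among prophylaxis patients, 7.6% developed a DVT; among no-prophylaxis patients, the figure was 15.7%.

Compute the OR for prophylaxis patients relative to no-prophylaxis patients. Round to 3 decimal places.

odds, prophylaxis patients = 0.0760/0.9240 = 0.0823
odds, no-prophylaxis patients = 0.1570/0.8430 = 0.1862
OR = 0.0823 / 0.1862 = 0.442

0.442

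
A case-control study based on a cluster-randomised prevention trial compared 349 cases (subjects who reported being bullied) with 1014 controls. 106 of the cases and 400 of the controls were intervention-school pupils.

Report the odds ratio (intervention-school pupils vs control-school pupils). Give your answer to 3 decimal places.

OR: 0.670

odds, intervention-school pupils = 106/400 = 0.2650
odds, control-school pupils = 243/614 = 0.3958
OR = 0.2650 / 0.3958 = 0.670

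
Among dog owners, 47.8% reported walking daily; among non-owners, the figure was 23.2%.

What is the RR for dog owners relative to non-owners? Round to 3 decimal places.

RR = 0.4780 / 0.2320 = 2.060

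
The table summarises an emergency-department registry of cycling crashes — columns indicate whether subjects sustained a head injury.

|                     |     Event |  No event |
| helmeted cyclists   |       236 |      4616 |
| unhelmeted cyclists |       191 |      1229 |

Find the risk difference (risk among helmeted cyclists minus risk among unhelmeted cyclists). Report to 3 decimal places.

-0.086

risk, helmeted cyclists = 236/4852 = 0.04864
risk, unhelmeted cyclists = 191/1420 = 0.13451
risk difference = 0.04864 − 0.13451 = -0.086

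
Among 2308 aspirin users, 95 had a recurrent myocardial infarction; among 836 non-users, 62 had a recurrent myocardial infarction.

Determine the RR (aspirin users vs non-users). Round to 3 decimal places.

0.555

risk, aspirin users = 95/2308 = 0.04116
risk, non-users = 62/836 = 0.07416
RR = 0.04116 / 0.07416 = 0.555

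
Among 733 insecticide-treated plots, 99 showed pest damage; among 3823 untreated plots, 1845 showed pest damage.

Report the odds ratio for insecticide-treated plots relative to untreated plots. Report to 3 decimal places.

OR = (99 × 1978) / (634 × 1845) = 195822/1169730 ≈ 0.167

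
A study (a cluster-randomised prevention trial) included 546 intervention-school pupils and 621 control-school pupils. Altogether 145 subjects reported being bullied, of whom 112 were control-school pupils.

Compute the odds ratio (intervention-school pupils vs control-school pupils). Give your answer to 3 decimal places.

0.292

intervention-school pupils with the outcome: 145 − 112 = 33
intervention-school pupils without the outcome: 546 − 33 = 513
control-school pupils without the outcome: 621 − 112 = 509
odds, intervention-school pupils = 33/513 = 0.0643
odds, control-school pupils = 112/509 = 0.2200
OR = 0.0643 / 0.2200 = 0.292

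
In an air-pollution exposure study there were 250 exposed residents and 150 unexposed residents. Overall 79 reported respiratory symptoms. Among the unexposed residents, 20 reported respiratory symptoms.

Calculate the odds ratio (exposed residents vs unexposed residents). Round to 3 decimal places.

exposed residents with the outcome: 79 − 20 = 59
exposed residents without the outcome: 250 − 59 = 191
unexposed residents without the outcome: 150 − 20 = 130
OR = (59 × 130) / (191 × 20) = 7670/3820 ≈ 2.008

OR: 2.008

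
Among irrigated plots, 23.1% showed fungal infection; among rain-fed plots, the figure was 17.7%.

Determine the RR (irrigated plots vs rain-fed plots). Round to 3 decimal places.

RR = 0.2310 / 0.1770 = 1.305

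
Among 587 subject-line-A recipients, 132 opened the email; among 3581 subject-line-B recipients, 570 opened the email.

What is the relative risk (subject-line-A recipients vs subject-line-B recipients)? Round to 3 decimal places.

risk, subject-line-A recipients = 132/587 = 0.2249
risk, subject-line-B recipients = 570/3581 = 0.1592
RR = 0.2249 / 0.1592 = 1.413

RR: 1.413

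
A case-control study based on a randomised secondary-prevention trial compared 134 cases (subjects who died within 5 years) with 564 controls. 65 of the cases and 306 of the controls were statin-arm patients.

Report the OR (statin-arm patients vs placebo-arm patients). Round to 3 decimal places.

odds, statin-arm patients = 65/306 = 0.2124
odds, placebo-arm patients = 69/258 = 0.2674
OR = 0.2124 / 0.2674 = 0.794

OR: 0.794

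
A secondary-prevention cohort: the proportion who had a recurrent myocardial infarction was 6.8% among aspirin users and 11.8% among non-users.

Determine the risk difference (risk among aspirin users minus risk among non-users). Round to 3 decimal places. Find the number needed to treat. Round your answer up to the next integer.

risk difference = 0.0680 − 0.1180 = -0.050
absolute risk difference = 0.050000
1 / 0.050000 = 20.000 → round up → 20

RD = -0.050; NNT = 20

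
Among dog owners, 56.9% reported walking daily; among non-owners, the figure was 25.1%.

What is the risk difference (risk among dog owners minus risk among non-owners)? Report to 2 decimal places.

risk difference = 0.5690 − 0.2510 = 0.32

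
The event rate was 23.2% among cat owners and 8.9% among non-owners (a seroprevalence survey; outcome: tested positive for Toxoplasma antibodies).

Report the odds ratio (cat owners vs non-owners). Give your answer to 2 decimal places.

OR = 3.09

odds, cat owners = 0.2320/0.7680 = 0.3021
odds, non-owners = 0.0890/0.9110 = 0.0977
OR = 0.3021 / 0.0977 = 3.09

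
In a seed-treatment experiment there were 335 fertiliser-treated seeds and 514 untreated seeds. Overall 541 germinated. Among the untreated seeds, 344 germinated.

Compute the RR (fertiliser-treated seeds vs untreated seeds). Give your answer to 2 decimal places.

RR ≈ 0.88

fertiliser-treated seeds with the outcome: 541 − 344 = 197
fertiliser-treated seeds without the outcome: 335 − 197 = 138
untreated seeds without the outcome: 514 − 344 = 170
risk, fertiliser-treated seeds = 197/335 = 0.5881
risk, untreated seeds = 344/514 = 0.6693
RR = 0.5881 / 0.6693 = 0.88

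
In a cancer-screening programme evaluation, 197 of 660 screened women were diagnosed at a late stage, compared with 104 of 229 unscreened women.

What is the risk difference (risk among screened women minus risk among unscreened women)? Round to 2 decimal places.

risk, screened women = 197/660 = 0.2985
risk, unscreened women = 104/229 = 0.4541
risk difference = 0.2985 − 0.4541 = -0.16

-0.16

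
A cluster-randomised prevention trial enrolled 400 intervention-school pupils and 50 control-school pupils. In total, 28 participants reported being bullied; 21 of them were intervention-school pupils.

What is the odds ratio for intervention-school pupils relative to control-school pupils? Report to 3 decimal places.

0.340

intervention-school pupils without the outcome: 400 − 21 = 379
control-school pupils with the outcome: 28 − 21 = 7
control-school pupils without the outcome: 50 − 7 = 43
OR = (21 × 43) / (379 × 7) = 903/2653 ≈ 0.340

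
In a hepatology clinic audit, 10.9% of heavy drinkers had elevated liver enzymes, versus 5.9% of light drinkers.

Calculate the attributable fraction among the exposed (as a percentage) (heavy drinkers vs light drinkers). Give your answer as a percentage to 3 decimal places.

AR% = (0.1090 − 0.0590) / 0.1090 = 0.4587 → 45.872%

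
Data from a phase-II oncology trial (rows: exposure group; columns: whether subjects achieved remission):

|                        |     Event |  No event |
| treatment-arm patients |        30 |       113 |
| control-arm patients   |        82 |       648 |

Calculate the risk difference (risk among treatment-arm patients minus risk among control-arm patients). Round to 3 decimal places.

RD: 0.097

risk, treatment-arm patients = 30/143 = 0.2098
risk, control-arm patients = 82/730 = 0.1123
risk difference = 0.2098 − 0.1123 = 0.097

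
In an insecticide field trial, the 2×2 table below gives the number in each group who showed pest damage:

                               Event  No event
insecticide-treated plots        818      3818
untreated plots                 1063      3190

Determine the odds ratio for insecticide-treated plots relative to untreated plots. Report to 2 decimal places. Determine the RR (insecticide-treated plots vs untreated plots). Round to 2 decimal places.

OR = (818 × 3190) / (3818 × 1063) = 2609420/4058534 ≈ 0.64
risk, insecticide-treated plots = 818/4636 = 0.1764
risk, untreated plots = 1063/4253 = 0.2499
RR = 0.1764 / 0.2499 = 0.71

OR = 0.64; RR = 0.71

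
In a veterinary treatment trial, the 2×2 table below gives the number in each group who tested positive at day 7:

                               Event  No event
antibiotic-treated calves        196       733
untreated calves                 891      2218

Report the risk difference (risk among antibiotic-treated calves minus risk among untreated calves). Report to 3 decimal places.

risk, antibiotic-treated calves = 196/929 = 0.2110
risk, untreated calves = 891/3109 = 0.2866
risk difference = 0.2110 − 0.2866 = -0.076

RD ≈ -0.076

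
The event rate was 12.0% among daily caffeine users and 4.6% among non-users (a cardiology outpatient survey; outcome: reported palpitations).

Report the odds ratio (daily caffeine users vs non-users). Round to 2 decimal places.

odds, daily caffeine users = 0.12000/0.88000 = 0.13636
odds, non-users = 0.04600/0.95400 = 0.04822
OR = 0.13636 / 0.04822 = 2.83

2.83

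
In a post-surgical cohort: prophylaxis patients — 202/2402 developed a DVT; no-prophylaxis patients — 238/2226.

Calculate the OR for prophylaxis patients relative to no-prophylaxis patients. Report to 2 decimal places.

0.77

odds, prophylaxis patients = 202/2200 = 0.0918
odds, no-prophylaxis patients = 238/1988 = 0.1197
OR = 0.0918 / 0.1197 = 0.77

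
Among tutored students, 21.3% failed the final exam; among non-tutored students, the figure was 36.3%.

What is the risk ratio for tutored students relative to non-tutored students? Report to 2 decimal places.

RR = 0.2130 / 0.3630 = 0.59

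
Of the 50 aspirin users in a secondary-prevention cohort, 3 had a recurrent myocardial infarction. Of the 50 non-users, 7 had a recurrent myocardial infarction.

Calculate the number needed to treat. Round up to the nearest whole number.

risk, aspirin users = 3/50 = 0.060000
risk, non-users = 7/50 = 0.140000
absolute risk difference = 0.080000
1 / 0.080000 = 12.500 → round up → 13

NNT = 13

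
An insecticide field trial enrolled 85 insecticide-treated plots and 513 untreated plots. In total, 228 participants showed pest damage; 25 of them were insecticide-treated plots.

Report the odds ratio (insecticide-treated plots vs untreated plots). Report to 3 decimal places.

insecticide-treated plots without the outcome: 85 − 25 = 60
untreated plots with the outcome: 228 − 25 = 203
untreated plots without the outcome: 513 − 203 = 310
OR = (25 × 310) / (60 × 203) = 7750/12180 ≈ 0.636

0.636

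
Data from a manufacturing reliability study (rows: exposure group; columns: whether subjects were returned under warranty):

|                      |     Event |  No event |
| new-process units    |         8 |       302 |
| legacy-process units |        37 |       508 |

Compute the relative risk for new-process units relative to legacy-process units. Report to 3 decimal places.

risk, new-process units = 8/310 = 0.02581
risk, legacy-process units = 37/545 = 0.06789
RR = 0.02581 / 0.06789 = 0.380

RR: 0.380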